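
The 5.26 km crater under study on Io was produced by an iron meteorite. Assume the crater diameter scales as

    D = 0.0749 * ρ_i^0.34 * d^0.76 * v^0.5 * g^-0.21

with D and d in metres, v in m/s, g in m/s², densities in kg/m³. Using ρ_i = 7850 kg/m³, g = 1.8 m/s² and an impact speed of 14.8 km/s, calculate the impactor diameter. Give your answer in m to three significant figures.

d ≈ 91.5 m

Rearranging for d: d = [D / (0.0749 · 7850^0.34 · 14800^0.5 · 1.8^-0.21)]^(1/0.76).
D = 5260 m.
7850^0.34 = 21.10
14800^0.5 = 121.7
1.8^-0.21 = 0.8839
Denominator = 0.0749 × 21.10 × 121.7 × 0.8839 = 170.0
D / 170.0 = 5260 / 170.0 = 30.94
d = 30.94^(1/0.76) = 30.94^1.3158 = 91.46 m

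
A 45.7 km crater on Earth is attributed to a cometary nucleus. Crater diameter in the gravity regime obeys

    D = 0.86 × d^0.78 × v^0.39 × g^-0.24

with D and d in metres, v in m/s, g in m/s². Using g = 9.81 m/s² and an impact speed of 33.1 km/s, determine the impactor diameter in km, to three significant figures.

Rearranging for d: d = [D / (0.86 · 33100^0.39 · 9.81^-0.24)]^(1/0.78).
D = 45700 m.
33100^0.39 = 57.91
9.81^-0.24 = 0.5781
Denominator = 0.86 × 57.91 × 0.5781 = 28.79
D / 28.79 = 45700 / 28.79 = 1587
d = 1587^(1/0.78) = 1587^1.2821 = 12690 m

d ≈ 12.7 km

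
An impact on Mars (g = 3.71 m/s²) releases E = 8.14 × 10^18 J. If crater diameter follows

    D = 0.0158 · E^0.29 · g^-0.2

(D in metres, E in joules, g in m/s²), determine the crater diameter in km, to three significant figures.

E^0.29 = (8.14 × 10^18)^0.29 = 3.048 × 10^5
g^-0.2 = 3.71^-0.2 = 0.7694
D = 0.0158 × 3.048 × 10^5 × 0.7694 = 3705 m
   = 3.705 km

D ≈ 3.71 km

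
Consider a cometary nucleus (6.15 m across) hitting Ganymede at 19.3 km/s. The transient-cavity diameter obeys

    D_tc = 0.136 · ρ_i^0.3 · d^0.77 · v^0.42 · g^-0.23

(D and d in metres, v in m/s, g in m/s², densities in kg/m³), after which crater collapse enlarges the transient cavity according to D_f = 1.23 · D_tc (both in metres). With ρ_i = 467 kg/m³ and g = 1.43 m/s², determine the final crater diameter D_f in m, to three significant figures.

v = 19300 m/s.
ρ_i^0.3 = 467^0.3 = 6.321
d^0.77 = 6.15^0.77 = 4.050
v^0.42 = 19300^0.42 = 63.09
g^-0.23 = 1.43^-0.23 = 0.9210
D_tc = 0.136 × 6.321 × 4.050 × 63.09 × 0.9210 = 202.3 m
D_f = 1.23 × 202.3 = 248.8 m

D_f ≈ 249 m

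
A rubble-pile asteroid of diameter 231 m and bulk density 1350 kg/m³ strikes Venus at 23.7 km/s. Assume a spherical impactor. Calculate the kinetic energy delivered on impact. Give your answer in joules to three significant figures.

v = 23700 m/s.
Mass m = (π/6) ρ d³ = (π/6) × 1350 × (231)³ = 8.713 × 10^9 kg
E = ½ m v² = 0.5 × 8.713 × 10^9 × (23700)² = 2.447 × 10^18 J

E ≈ 2.45 × 10^18 J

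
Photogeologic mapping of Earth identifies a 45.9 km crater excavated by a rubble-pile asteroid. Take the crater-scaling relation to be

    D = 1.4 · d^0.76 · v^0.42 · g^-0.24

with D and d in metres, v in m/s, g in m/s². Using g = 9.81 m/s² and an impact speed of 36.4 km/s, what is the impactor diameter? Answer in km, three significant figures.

Rearranging for d: d = [D / (1.4 · 36400^0.42 · 9.81^-0.24)]^(1/0.76).
D = 45900 m.
36400^0.42 = 82.35
9.81^-0.24 = 0.5781
Denominator = 1.4 × 82.35 × 0.5781 = 66.65
D / 66.65 = 45900 / 66.65 = 688.7
d = 688.7^(1/0.76) = 688.7^1.3158 = 5424 m

d ≈ 5.42 km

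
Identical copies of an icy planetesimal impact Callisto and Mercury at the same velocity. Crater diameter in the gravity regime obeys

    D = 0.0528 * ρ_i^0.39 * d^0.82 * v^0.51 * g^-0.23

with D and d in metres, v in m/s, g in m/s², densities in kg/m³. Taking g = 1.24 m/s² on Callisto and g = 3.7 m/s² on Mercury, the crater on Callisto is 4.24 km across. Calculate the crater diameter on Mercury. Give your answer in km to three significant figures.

All impactor-dependent factors cancel in the ratio, leaving D_Mercury/D_Callisto = (g_Mercury/g_Callisto)^-0.23.
(3.7/1.24)^-0.23 = 2.984^-0.23 = 0.7777
D_Mercury = 0.7777 × 4.24 km = 3.30 km

D ≈ 3.30 km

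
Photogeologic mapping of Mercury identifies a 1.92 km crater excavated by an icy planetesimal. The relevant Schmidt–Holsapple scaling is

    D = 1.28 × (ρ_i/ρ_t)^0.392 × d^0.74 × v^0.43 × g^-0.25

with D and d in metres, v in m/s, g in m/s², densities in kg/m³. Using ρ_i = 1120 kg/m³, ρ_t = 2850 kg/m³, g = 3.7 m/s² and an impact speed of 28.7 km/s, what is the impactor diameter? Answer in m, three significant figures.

d ≈ 128 m

Rearranging for d: d = [D / (1.28 · (1120/2850)^0.392 · 28700^0.43 · 3.7^-0.25)]^(1/0.74).
D = 1920 m.
(1120/2850)^0.392 = 0.6934
28700^0.43 = 82.58
3.7^-0.25 = 0.7210
Denominator = 1.28 × 0.6934 × 82.58 × 0.7210 = 52.85
D / 52.85 = 1920 / 52.85 = 36.33
d = 36.33^(1/0.74) = 36.33^1.3514 = 128.4 m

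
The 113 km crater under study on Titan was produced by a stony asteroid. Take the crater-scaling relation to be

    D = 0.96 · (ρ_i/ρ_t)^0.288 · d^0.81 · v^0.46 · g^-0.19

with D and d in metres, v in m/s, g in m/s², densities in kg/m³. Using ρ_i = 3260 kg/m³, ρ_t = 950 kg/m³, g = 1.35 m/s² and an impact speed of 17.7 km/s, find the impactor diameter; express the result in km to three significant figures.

Rearranging for d: d = [D / (0.96 · (3260/950)^0.288 · 17700^0.46 · 1.35^-0.19)]^(1/0.81).
D = 113000 m.
(3260/950)^0.288 = 1.426
17700^0.46 = 89.96
1.35^-0.19 = 0.9446
Denominator = 0.96 × 1.426 × 89.96 × 0.9446 = 116.3
D / 116.3 = 113000 / 116.3 = 971.6
d = 971.6^(1/0.81) = 971.6^1.2346 = 4879 m

d ≈ 4.88 km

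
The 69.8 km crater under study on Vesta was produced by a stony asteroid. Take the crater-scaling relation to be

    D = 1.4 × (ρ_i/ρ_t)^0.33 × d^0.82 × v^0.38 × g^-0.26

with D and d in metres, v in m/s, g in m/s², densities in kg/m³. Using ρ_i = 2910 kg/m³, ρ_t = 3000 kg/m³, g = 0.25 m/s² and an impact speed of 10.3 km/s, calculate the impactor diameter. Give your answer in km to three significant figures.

d ≈ 4.83 km

Rearranging for d: d = [D / (1.4 · (2910/3000)^0.33 · 10300^0.38 · 0.25^-0.26)]^(1/0.82).
D = 69800 m.
(2910/3000)^0.33 = 0.9900
10300^0.38 = 33.49
0.25^-0.26 = 1.434
Denominator = 1.4 × 0.9900 × 33.49 × 1.434 = 66.56
D / 66.56 = 69800 / 66.56 = 1049
d = 1049^(1/0.82) = 1049^1.2195 = 4829 m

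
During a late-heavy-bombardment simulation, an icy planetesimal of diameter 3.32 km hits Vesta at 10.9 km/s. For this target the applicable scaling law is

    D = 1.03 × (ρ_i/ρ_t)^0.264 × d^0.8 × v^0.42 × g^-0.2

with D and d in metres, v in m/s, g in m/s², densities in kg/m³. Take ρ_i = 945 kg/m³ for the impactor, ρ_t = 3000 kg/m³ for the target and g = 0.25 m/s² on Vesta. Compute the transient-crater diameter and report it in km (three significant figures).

D ≈ 32.6 km

In SI units: d = 3320 m, v = 10900 m/s.
(ρ_i/ρ_t)^0.264 = (945/3000)^0.264 = 0.7371
d^0.8 = 3320^0.8 = 656.0
v^0.42 = 10900^0.42 = 49.63
g^-0.2 = 0.25^-0.2 = 1.320
D = 1.03 × 0.7371 × 656.0 × 49.63 × 1.320 = 32628 m
   = 32.63 km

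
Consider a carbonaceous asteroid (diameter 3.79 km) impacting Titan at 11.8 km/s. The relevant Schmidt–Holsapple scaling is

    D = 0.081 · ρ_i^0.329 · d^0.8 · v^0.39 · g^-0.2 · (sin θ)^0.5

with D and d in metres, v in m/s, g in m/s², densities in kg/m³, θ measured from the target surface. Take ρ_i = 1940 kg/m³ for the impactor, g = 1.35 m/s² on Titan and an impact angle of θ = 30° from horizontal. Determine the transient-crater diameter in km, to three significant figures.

D ≈ 18.4 km

In SI units: d = 3790 m, v = 11800 m/s.
ρ_i^0.329 = 1940^0.329 = 12.07
d^0.8 = 3790^0.8 = 729.3
v^0.39 = 11800^0.39 = 38.73
g^-0.2 = 1.35^-0.2 = 0.9417
(sin 30°)^0.5 = 0.5000^0.5 = 0.7071
D = 0.081 × 12.07 × 729.3 × 38.73 × 0.9417 × 0.7071 = 18388 m
   = 18.39 km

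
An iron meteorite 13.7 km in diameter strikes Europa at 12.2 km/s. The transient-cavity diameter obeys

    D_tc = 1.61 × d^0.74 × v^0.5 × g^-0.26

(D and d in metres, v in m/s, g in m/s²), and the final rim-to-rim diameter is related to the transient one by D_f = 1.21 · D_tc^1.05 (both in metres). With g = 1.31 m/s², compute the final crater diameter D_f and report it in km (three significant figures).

D_f ≈ 424 km

In SI: d = 13700 m, v = 12200 m/s.
d^0.74 = 13700^0.74 = 1151
v^0.5 = 12200^0.5 = 110.5
g^-0.26 = 1.31^-0.26 = 0.9322
D_tc = 1.61 × 1151 × 110.5 × 0.9322 = 1.909 × 10^5 m
D_f = 1.21 × (1.909 × 10^5)^1.05 = 4.243 × 10^5 m
     = 424.3 km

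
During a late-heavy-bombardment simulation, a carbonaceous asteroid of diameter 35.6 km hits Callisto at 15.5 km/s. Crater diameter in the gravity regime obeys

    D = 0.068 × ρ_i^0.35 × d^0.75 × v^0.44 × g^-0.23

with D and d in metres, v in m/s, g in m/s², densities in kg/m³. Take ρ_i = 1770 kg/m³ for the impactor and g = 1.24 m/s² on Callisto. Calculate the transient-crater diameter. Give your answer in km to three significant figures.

In SI units: d = 35600 m, v = 15500 m/s.
ρ_i^0.35 = 1770^0.35 = 13.70
d^0.75 = 35600^0.75 = 2592
v^0.44 = 15500^0.44 = 69.78
g^-0.23 = 1.24^-0.23 = 0.9517
D = 0.068 × 13.70 × 2592 × 69.78 × 0.9517 = 1.604 × 10^5 m
   = 160.4 km

D ≈ 160 km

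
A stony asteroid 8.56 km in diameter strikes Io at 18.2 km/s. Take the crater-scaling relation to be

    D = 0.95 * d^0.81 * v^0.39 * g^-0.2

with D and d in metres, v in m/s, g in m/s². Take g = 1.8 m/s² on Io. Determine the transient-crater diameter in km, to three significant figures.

In SI units: d = 8560 m, v = 18200 m/s.
d^0.81 = 8560^0.81 = 1532
v^0.39 = 18200^0.39 = 45.86
g^-0.2 = 1.8^-0.2 = 0.8891
D = 0.95 × 1532 × 45.86 × 0.8891 = 59343 m
   = 59.34 km

D ≈ 59.3 km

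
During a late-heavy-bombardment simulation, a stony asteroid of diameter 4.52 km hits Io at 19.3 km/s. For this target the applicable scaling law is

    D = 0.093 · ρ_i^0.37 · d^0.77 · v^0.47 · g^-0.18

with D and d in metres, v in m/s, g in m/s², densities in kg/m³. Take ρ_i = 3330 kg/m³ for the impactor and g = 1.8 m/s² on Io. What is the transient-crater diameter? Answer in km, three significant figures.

D ≈ 113 km

In SI units: d = 4520 m, v = 19300 m/s.
ρ_i^0.37 = 3330^0.37 = 20.11
d^0.77 = 4520^0.77 = 652.3
v^0.47 = 19300^0.47 = 103.3
g^-0.18 = 1.8^-0.18 = 0.8996
D = 0.093 × 20.11 × 652.3 × 103.3 × 0.8996 = 1.134 × 10^5 m
   = 113.4 km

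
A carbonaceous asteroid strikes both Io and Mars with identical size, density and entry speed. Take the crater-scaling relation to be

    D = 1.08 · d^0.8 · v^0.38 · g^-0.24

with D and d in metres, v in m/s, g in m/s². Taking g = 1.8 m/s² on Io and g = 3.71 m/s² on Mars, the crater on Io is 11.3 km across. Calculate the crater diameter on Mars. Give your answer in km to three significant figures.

D ≈ 9.50 km

All impactor-dependent factors cancel in the ratio, leaving D_Mars/D_Io = (g_Mars/g_Io)^-0.24.
(3.71/1.8)^-0.24 = 2.061^-0.24 = 0.8407
D_Mars = 0.8407 × 11.3 km = 9.50 km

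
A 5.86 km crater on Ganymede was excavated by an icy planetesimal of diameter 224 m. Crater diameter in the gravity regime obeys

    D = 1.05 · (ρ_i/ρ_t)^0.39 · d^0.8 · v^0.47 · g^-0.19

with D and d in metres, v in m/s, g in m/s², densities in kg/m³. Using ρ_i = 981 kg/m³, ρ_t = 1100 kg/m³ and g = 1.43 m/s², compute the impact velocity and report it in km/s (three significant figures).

v ≈ 11.9 km/s

Rearranging for v: v = [D / (1.05 · (981/1100)^0.39 · 224^0.8 · 1.43^-0.19)]^(1/0.47).
D = 5860 m.
(981/1100)^0.39 = 0.9563
224^0.8 = 75.89
1.43^-0.19 = 0.9343
Denominator = 1.05 × 0.9563 × 75.89 × 0.9343 = 71.20
D / 71.20 = 5860 / 71.20 = 82.30
v = 82.30^(1/0.47) = 82.30^2.1277 = 11896 m/s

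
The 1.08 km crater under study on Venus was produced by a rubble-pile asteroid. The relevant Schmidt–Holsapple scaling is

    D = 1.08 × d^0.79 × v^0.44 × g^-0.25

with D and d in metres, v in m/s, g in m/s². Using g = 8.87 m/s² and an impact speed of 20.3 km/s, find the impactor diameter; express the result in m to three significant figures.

d ≈ 49.9 m

Rearranging for d: d = [D / (1.08 · 20300^0.44 · 8.87^-0.25)]^(1/0.79).
D = 1080 m.
20300^0.44 = 78.58
8.87^-0.25 = 0.5795
Denominator = 1.08 × 78.58 × 0.5795 = 49.18
D / 49.18 = 1080 / 49.18 = 21.96
d = 21.96^(1/0.79) = 21.96^1.2658 = 49.92 m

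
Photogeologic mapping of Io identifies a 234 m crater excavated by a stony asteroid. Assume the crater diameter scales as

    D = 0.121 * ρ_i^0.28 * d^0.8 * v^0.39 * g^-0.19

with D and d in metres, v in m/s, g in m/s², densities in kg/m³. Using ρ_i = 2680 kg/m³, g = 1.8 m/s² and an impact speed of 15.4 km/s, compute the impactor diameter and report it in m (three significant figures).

Rearranging for d: d = [D / (0.121 · 2680^0.28 · 15400^0.39 · 1.8^-0.19)]^(1/0.8).
2680^0.28 = 9.118
15400^0.39 = 42.97
1.8^-0.19 = 0.8943
Denominator = 0.121 × 9.118 × 42.97 × 0.8943 = 42.40
D / 42.40 = 234 / 42.40 = 5.519
d = 5.519^(1/0.8) = 5.519^1.25 = 8.459 m

d ≈ 8.46 m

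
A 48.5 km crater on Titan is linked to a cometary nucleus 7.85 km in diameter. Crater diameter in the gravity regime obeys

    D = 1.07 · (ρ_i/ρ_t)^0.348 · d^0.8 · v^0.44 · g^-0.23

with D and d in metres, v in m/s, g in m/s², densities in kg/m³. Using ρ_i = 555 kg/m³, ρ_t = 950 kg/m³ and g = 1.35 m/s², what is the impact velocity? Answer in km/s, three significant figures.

v ≈ 5.67 km/s

Rearranging for v: v = [D / (1.07 · (555/950)^0.348 · 7850^0.8 · 1.35^-0.23)]^(1/0.44).
D = 48500 m.
(555/950)^0.348 = 0.8294
7850^0.8 = 1306
1.35^-0.23 = 0.9333
Denominator = 1.07 × 0.8294 × 1306 × 0.9333 = 1082
D / 1082 = 48500 / 1082 = 44.82
v = 44.82^(1/0.44) = 44.82^2.2727 = 5666 m/s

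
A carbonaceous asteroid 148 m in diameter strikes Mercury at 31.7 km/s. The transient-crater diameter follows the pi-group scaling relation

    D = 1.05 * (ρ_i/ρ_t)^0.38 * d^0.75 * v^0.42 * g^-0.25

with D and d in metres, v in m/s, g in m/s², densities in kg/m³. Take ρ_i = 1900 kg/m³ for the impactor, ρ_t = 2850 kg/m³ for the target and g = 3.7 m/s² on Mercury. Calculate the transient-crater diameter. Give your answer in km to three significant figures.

D ≈ 2.14 km

In SI units: v = 31700 m/s.
(ρ_i/ρ_t)^0.38 = (1900/2850)^0.38 = 0.8572
d^0.75 = 148^0.75 = 42.43
v^0.42 = 31700^0.42 = 77.70
g^-0.25 = 3.7^-0.25 = 0.7210
D = 1.05 × 0.8572 × 42.43 × 77.70 × 0.7210 = 2139 m
   = 2.139 km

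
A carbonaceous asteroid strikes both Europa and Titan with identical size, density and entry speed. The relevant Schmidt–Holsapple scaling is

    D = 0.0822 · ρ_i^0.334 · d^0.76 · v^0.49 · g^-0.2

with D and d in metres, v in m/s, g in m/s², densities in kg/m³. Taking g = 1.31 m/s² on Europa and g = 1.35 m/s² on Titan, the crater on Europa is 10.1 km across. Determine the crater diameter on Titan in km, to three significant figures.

All impactor-dependent factors cancel in the ratio, leaving D_Titan/D_Europa = (g_Titan/g_Europa)^-0.2.
(1.35/1.31)^-0.2 = 1.031^-0.2 = 0.9939
D_Titan = 0.9939 × 10.1 km = 10.0 km

D ≈ 10.0 km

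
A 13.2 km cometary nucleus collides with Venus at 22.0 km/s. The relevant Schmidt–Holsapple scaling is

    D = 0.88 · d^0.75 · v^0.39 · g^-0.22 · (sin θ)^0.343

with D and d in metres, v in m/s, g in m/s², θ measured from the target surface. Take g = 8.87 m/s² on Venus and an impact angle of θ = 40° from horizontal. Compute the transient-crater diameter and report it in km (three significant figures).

In SI units: d = 13200 m, v = 22000 m/s.
d^0.75 = 13200^0.75 = 1231
v^0.39 = 22000^0.39 = 49.38
g^-0.22 = 8.87^-0.22 = 0.6187
(sin 40°)^0.343 = 0.6428^0.343 = 0.8593
D = 0.88 × 1231 × 49.38 × 0.6187 × 0.8593 = 28439 m
   = 28.44 km

D ≈ 28.4 km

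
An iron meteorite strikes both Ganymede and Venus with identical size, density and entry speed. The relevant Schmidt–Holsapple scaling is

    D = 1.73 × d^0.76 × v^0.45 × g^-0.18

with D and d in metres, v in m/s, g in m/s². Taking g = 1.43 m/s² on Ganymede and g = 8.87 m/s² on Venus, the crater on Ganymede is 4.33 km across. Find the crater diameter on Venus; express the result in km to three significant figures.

All impactor-dependent factors cancel in the ratio, leaving D_Venus/D_Ganymede = (g_Venus/g_Ganymede)^-0.18.
(8.87/1.43)^-0.18 = 6.203^-0.18 = 0.7200
D_Venus = 0.7200 × 4.33 km = 3.12 km

D ≈ 3.12 km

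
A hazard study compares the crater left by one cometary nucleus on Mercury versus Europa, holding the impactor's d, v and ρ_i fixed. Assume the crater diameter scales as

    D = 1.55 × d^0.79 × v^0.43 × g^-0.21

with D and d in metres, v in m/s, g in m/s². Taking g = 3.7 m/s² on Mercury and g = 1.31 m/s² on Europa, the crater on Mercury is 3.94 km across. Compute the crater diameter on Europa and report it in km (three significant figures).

All impactor-dependent factors cancel in the ratio, leaving D_Europa/D_Mercury = (g_Europa/g_Mercury)^-0.21.
(1.31/3.7)^-0.21 = 0.3541^-0.21 = 1.244
D_Europa = 1.244 × 3.94 km = 4.90 km

D ≈ 4.90 km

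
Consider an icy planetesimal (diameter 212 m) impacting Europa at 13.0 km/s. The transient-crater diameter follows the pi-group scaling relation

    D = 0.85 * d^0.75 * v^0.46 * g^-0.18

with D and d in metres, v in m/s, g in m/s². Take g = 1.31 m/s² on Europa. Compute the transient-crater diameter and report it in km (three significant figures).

D ≈ 3.51 km

In SI units: v = 13000 m/s.
d^0.75 = 212^0.75 = 55.56
v^0.46 = 13000^0.46 = 78.06
g^-0.18 = 1.31^-0.18 = 0.9526
D = 0.85 × 55.56 × 78.06 × 0.9526 = 3512 m
   = 3.512 km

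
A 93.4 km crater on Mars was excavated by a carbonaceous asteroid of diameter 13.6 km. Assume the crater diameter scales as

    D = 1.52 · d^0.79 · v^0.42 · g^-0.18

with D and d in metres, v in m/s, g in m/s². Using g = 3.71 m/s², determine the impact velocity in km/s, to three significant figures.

v ≈ 7.42 km/s

Rearranging for v: v = [D / (1.52 · 13600^0.79 · 3.71^-0.18)]^(1/0.42).
D = 93400 m.
13600^0.79 = 1843
3.71^-0.18 = 0.7898
Denominator = 1.52 × 1843 × 0.7898 = 2213
D / 2213 = 93400 / 2213 = 42.21
v = 42.21^(1/0.42) = 42.21^2.381 = 7415 m/s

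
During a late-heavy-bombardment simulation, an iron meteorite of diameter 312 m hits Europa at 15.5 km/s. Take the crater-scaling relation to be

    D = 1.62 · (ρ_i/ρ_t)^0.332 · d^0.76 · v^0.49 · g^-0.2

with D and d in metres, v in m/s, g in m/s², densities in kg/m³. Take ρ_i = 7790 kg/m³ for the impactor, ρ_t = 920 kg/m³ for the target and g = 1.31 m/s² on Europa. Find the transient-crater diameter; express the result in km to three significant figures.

D ≈ 27.7 km

In SI units: v = 15500 m/s.
(ρ_i/ρ_t)^0.332 = (7790/920)^0.332 = 2.032
d^0.76 = 312^0.76 = 78.62
v^0.49 = 15500^0.49 = 113.0
g^-0.2 = 1.31^-0.2 = 0.9474
D = 1.62 × 2.032 × 78.62 × 113.0 × 0.9474 = 27707 m
   = 27.71 km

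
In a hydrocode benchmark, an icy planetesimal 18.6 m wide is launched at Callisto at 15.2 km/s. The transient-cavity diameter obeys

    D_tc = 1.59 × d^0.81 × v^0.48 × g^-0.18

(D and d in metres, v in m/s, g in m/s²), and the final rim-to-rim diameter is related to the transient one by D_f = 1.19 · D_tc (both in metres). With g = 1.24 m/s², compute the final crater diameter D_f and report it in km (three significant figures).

D_f ≈ 1.98 km

v = 15200 m/s.
d^0.81 = 18.6^0.81 = 10.67
v^0.48 = 15200^0.48 = 101.7
g^-0.18 = 1.24^-0.18 = 0.9620
D_tc = 1.59 × 10.67 × 101.7 × 0.9620 = 1660 m
D_f = 1.19 × 1660 = 1975 m
     = 1.975 km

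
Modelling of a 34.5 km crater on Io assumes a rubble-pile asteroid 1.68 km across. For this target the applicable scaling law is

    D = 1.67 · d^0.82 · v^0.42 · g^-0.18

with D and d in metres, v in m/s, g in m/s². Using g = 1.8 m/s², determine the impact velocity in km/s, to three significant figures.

v ≈ 12.2 km/s

Rearranging for v: v = [D / (1.67 · 1680^0.82 · 1.8^-0.18)]^(1/0.42).
D = 34500 m.
1680^0.82 = 441.3
1.8^-0.18 = 0.8996
Denominator = 1.67 × 441.3 × 0.8996 = 663.0
D / 663.0 = 34500 / 663.0 = 52.04
v = 52.04^(1/0.42) = 52.04^2.381 = 12207 m/s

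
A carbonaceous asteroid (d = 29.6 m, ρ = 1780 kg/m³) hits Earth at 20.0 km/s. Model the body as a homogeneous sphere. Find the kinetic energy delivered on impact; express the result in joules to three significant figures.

v = 20000 m/s.
Mass m = (π/6) ρ d³ = (π/6) × 1780 × (29.6)³ = 2.417 × 10^7 kg
E = ½ m v² = 0.5 × 2.417 × 10^7 × (20000)² = 4.834 × 10^15 J

E ≈ 4.83 × 10^15 J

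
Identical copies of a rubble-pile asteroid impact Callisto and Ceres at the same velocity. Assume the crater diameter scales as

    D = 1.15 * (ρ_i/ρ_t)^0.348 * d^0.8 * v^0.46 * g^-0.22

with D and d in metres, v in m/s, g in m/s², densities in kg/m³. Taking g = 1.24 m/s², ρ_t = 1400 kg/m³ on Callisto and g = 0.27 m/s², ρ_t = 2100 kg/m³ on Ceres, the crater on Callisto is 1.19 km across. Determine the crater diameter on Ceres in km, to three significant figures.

The impactor-only factors (d, v, ρ_i) cancel in the ratio, leaving D_Ceres/D_Callisto = (g_Ceres/g_Callisto)^-0.22 · (ρ_t,Callisto/ρ_t,Ceres)^0.348.
(0.27/1.24)^-0.22 = 0.2177^-0.22 = 1.399
(1400/2100)^0.348 = 0.6667^0.348 = 0.8684
Ratio = 1.399 × 0.8684 = 1.215
D_Ceres = 1.215 × 1.19 km = 1.45 km

D ≈ 1.45 km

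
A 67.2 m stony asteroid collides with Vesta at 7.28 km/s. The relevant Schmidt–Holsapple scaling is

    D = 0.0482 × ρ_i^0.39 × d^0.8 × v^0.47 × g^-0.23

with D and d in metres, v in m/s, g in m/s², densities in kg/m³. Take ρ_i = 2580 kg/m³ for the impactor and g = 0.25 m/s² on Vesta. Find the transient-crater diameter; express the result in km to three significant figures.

In SI units: v = 7280 m/s.
ρ_i^0.39 = 2580^0.39 = 21.41
d^0.8 = 67.2^0.8 = 28.97
v^0.47 = 7280^0.47 = 65.34
g^-0.23 = 0.25^-0.23 = 1.376
D = 0.0482 × 21.41 × 28.97 × 65.34 × 1.376 = 2688 m
   = 2.688 km

D ≈ 2.69 km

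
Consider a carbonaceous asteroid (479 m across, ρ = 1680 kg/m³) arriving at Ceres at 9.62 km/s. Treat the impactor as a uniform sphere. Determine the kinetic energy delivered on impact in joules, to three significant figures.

E ≈ 4.47 × 10^18 J

v = 9620 m/s.
Mass m = (π/6) ρ d³ = (π/6) × 1680 × (479)³ = 9.668 × 10^10 kg
E = ½ m v² = 0.5 × 9.668 × 10^10 × (9620)² = 4.474 × 10^18 J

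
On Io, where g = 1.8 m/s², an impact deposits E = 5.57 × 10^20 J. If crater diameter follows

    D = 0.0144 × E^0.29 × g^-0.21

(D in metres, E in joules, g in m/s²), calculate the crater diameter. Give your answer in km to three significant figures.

E^0.29 = (5.57 × 10^20)^0.29 = 1.038 × 10^6
g^-0.21 = 1.8^-0.21 = 0.8839
D = 0.0144 × 1.038 × 10^6 × 0.8839 = 13212 m
   = 13.21 km

D ≈ 13.2 km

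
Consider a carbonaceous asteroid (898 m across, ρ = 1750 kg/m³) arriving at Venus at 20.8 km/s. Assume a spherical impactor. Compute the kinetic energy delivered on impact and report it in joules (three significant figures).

v = 20800 m/s.
Mass m = (π/6) ρ d³ = (π/6) × 1750 × (898)³ = 6.635 × 10^11 kg
E = ½ m v² = 0.5 × 6.635 × 10^11 × (20800)² = 1.435 × 10^20 J

E ≈ 1.44 × 10^20 J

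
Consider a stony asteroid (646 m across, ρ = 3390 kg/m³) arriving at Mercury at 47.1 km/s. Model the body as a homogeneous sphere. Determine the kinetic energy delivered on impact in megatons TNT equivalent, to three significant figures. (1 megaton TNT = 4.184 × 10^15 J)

E ≈ 1.27 × 10^5 Mt TNT

v = 47100 m/s.
Mass m = (π/6) ρ d³ = (π/6) × 3390 × (646)³ = 4.785 × 10^11 kg
E = ½ m v² = 0.5 × 4.785 × 10^11 × (47100)² = 5.308 × 10^20 J
   = 5.308 × 10^20 / 4.184×10^15 = 1.269 × 10^5 Mt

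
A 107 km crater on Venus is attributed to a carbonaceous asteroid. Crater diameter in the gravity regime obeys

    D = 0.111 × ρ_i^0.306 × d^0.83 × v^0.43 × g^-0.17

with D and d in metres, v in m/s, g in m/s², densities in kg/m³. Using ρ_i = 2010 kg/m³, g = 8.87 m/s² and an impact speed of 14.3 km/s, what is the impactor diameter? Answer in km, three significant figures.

d ≈ 10.8 km

Rearranging for d: d = [D / (0.111 · 2010^0.306 · 14300^0.43 · 8.87^-0.17)]^(1/0.83).
D = 107000 m.
2010^0.306 = 10.25
14300^0.43 = 61.21
8.87^-0.17 = 0.6900
Denominator = 0.111 × 10.25 × 61.21 × 0.6900 = 48.05
D / 48.05 = 107000 / 48.05 = 2227
d = 2227^(1/0.83) = 2227^1.2048 = 10798 m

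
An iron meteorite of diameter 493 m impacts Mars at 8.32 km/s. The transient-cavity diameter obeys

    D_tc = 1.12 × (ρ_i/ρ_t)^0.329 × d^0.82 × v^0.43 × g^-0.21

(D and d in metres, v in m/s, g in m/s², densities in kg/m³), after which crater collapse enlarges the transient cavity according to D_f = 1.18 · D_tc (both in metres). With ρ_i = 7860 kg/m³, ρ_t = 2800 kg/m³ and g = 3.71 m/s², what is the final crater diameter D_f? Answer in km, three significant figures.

v = 8320 m/s.
(ρ_i/ρ_t)^0.329 = (7860/2800)^0.329 = 1.404
d^0.82 = 493^0.82 = 161.5
v^0.43 = 8320^0.43 = 48.49
g^-0.21 = 3.71^-0.21 = 0.7593
D_tc = 1.12 × 1.404 × 161.5 × 48.49 × 0.7593 = 9350 m
D_f = 1.18 × 9350 = 11033 m
     = 11.03 km

D_f ≈ 11.0 km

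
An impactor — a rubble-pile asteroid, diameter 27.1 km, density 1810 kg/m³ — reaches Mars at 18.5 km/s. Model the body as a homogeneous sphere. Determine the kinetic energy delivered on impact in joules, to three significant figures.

E ≈ 3.23 × 10^24 J

d = 27100 m; v = 18500 m/s.
Mass m = (π/6) ρ d³ = (π/6) × 1810 × (27100)³ = 1.886 × 10^16 kg
E = ½ m v² = 0.5 × 1.886 × 10^16 × (18500)² = 3.227 × 10^24 J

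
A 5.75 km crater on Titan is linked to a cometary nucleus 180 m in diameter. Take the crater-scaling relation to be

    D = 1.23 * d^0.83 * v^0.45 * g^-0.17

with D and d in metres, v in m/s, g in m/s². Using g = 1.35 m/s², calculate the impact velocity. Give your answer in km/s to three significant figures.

v ≈ 11.1 km/s

Rearranging for v: v = [D / (1.23 · 180^0.83 · 1.35^-0.17)]^(1/0.45).
D = 5750 m.
180^0.83 = 74.45
1.35^-0.17 = 0.9503
Denominator = 1.23 × 74.45 × 0.9503 = 87.02
D / 87.02 = 5750 / 87.02 = 66.08
v = 66.08^(1/0.45) = 66.08^2.2222 = 11081 m/s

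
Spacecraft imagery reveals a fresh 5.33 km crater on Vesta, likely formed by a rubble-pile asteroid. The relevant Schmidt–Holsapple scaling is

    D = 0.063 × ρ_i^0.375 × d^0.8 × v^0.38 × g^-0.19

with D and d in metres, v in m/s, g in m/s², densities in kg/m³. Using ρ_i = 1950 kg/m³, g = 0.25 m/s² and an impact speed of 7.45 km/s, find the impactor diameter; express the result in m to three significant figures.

d ≈ 431 m

Rearranging for d: d = [D / (0.063 · 1950^0.375 · 7450^0.38 · 0.25^-0.19)]^(1/0.8).
D = 5330 m.
1950^0.375 = 17.13
7450^0.38 = 29.61
0.25^-0.19 = 1.301
Denominator = 0.063 × 17.13 × 29.61 × 1.301 = 41.57
D / 41.57 = 5330 / 41.57 = 128.2
d = 128.2^(1/0.8) = 128.2^1.25 = 431.4 m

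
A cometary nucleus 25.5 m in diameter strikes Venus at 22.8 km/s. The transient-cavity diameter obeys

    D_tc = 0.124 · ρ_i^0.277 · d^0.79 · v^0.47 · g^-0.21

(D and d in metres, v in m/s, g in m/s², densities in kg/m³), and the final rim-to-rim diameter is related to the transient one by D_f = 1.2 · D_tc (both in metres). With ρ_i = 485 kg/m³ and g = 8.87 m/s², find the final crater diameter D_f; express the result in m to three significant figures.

D_f ≈ 753 m

v = 22800 m/s.
ρ_i^0.277 = 485^0.277 = 5.546
d^0.79 = 25.5^0.79 = 12.92
v^0.47 = 22800^0.47 = 111.7
g^-0.21 = 8.87^-0.21 = 0.6323
D_tc = 0.124 × 5.546 × 12.92 × 111.7 × 0.6323 = 627.5 m
D_f = 1.2 × 627.5 = 753.0 m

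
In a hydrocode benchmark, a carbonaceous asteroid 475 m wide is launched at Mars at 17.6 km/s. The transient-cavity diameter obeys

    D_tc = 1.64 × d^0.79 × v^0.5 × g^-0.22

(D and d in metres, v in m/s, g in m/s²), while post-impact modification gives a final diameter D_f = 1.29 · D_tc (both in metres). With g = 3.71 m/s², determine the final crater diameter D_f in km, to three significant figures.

D_f ≈ 27.4 km

v = 17600 m/s.
d^0.79 = 475^0.79 = 130.2
v^0.5 = 17600^0.5 = 132.7
g^-0.22 = 3.71^-0.22 = 0.7494
D_tc = 1.64 × 130.2 × 132.7 × 0.7494 = 21230 m
D_f = 1.29 × 21230 = 27387 m
     = 27.39 km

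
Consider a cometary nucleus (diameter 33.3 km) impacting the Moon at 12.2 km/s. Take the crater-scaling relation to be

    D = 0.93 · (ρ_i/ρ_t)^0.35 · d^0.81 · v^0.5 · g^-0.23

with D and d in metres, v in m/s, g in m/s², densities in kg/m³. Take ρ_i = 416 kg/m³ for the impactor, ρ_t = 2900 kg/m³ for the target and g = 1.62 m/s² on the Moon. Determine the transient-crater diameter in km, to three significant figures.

In SI units: d = 33300 m, v = 12200 m/s.
(ρ_i/ρ_t)^0.35 = (416/2900)^0.35 = 0.5068
d^0.81 = 33300^0.81 = 4604
v^0.5 = 12200^0.5 = 110.5
g^-0.23 = 1.62^-0.23 = 0.8950
D = 0.93 × 0.5068 × 4604 × 110.5 × 0.8950 = 2.146 × 10^5 m
   = 214.6 km

D ≈ 215 km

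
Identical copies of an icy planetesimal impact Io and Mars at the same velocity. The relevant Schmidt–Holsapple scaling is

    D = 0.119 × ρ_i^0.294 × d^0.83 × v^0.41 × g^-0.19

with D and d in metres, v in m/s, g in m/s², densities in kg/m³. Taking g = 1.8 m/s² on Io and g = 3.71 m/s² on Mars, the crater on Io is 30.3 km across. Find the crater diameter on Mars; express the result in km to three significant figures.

D ≈ 26.4 km

All impactor-dependent factors cancel in the ratio, leaving D_Mars/D_Io = (g_Mars/g_Io)^-0.19.
(3.71/1.8)^-0.19 = 2.061^-0.19 = 0.8716
D_Mars = 0.8716 × 30.3 km = 26.4 km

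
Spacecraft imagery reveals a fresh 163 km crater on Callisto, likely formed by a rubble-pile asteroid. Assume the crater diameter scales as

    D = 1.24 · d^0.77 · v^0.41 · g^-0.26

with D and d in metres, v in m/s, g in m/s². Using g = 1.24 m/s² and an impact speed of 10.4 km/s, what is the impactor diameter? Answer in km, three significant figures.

Rearranging for d: d = [D / (1.24 · 10400^0.41 · 1.24^-0.26)]^(1/0.77).
D = 163000 m.
10400^0.41 = 44.36
1.24^-0.26 = 0.9456
Denominator = 1.24 × 44.36 × 0.9456 = 52.01
D / 52.01 = 163000 / 52.01 = 3134
d = 3134^(1/0.77) = 3134^1.2987 = 34704 m

d ≈ 34.7 km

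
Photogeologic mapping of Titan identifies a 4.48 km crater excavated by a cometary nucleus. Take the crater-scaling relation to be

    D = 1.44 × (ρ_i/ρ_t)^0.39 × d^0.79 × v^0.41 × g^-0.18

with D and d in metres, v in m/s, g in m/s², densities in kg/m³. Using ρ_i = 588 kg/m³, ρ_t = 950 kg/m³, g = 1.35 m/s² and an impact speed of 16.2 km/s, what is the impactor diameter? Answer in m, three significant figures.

Rearranging for d: d = [D / (1.44 · (588/950)^0.39 · 16200^0.41 · 1.35^-0.18)]^(1/0.79).
D = 4480 m.
(588/950)^0.39 = 0.8294
16200^0.41 = 53.20
1.35^-0.18 = 0.9474
Denominator = 1.44 × 0.8294 × 53.20 × 0.9474 = 60.20
D / 60.20 = 4480 / 60.20 = 74.42
d = 74.42^(1/0.79) = 74.42^1.2658 = 234.0 m

d ≈ 234 m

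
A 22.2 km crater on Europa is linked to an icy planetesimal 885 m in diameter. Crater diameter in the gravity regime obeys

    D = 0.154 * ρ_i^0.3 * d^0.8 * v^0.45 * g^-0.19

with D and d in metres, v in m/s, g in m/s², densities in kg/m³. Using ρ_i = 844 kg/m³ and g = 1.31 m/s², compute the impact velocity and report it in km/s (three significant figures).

Rearranging for v: v = [D / (0.154 · 844^0.3 · 885^0.8 · 1.31^-0.19)]^(1/0.45).
D = 22200 m.
844^0.3 = 7.549
885^0.8 = 227.8
1.31^-0.19 = 0.9500
Denominator = 0.154 × 7.549 × 227.8 × 0.9500 = 251.6
D / 251.6 = 22200 / 251.6 = 88.24
v = 88.24^(1/0.45) = 88.24^2.2222 = 21070 m/s

v ≈ 21.1 km/s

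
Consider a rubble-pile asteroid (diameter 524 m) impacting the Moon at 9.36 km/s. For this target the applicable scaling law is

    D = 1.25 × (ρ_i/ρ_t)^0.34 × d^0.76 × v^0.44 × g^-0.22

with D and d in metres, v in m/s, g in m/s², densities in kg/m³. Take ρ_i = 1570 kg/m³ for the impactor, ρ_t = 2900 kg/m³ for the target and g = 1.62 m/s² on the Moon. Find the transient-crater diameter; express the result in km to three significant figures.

D ≈ 5.95 km

In SI units: v = 9360 m/s.
(ρ_i/ρ_t)^0.34 = (1570/2900)^0.34 = 0.8117
d^0.76 = 524^0.76 = 116.6
v^0.44 = 9360^0.44 = 55.89
g^-0.22 = 1.62^-0.22 = 0.8993
D = 1.25 × 0.8117 × 116.6 × 55.89 × 0.8993 = 5946 m
   = 5.946 km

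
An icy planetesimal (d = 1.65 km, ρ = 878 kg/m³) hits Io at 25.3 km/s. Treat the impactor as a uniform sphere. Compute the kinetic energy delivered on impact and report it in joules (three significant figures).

E ≈ 6.61 × 10^20 J

d = 1650 m; v = 25300 m/s.
Mass m = (π/6) ρ d³ = (π/6) × 878 × (1650)³ = 2.065 × 10^12 kg
E = ½ m v² = 0.5 × 2.065 × 10^12 × (25300)² = 6.609 × 10^20 J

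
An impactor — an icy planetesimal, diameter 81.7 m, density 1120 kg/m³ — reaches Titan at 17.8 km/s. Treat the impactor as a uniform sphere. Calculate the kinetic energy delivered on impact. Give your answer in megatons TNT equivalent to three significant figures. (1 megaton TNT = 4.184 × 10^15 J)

E ≈ 12.1 Mt TNT

v = 17800 m/s.
Mass m = (π/6) ρ d³ = (π/6) × 1120 × (81.7)³ = 3.198 × 10^8 kg
E = ½ m v² = 0.5 × 3.198 × 10^8 × (17800)² = 5.066 × 10^16 J
   = 5.066 × 10^16 / 4.184×10^15 = 12.11 Mt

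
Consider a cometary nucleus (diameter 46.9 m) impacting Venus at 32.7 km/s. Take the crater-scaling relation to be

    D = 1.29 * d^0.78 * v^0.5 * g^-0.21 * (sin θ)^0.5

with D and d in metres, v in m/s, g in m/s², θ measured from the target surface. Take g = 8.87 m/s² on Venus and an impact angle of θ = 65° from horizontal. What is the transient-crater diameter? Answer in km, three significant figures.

In SI units: v = 32700 m/s.
d^0.78 = 46.9^0.78 = 20.11
v^0.5 = 32700^0.5 = 180.8
g^-0.21 = 8.87^-0.21 = 0.6323
(sin 65°)^0.5 = 0.9063^0.5 = 0.9520
D = 1.29 × 20.11 × 180.8 × 0.6323 × 0.9520 = 2823 m
   = 2.823 km

D ≈ 2.82 km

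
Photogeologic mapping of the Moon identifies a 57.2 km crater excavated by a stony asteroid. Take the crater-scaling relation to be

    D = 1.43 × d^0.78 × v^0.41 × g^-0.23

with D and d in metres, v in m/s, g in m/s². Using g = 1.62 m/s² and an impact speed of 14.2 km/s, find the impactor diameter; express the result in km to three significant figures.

Rearranging for d: d = [D / (1.43 · 14200^0.41 · 1.62^-0.23)]^(1/0.78).
D = 57200 m.
14200^0.41 = 50.40
1.62^-0.23 = 0.8950
Denominator = 1.43 × 50.40 × 0.8950 = 64.50
D / 64.50 = 57200 / 64.50 = 886.8
d = 886.8^(1/0.78) = 886.8^1.2821 = 6017 m

d ≈ 6.02 km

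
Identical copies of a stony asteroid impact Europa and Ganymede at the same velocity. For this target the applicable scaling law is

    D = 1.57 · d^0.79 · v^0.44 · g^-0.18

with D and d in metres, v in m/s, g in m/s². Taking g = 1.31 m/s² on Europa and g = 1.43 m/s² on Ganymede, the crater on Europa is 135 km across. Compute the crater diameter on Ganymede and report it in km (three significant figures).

All impactor-dependent factors cancel in the ratio, leaving D_Ganymede/D_Europa = (g_Ganymede/g_Europa)^-0.18.
(1.43/1.31)^-0.18 = 1.092^-0.18 = 0.9843
D_Ganymede = 0.9843 × 135 km = 133 km

D ≈ 133 km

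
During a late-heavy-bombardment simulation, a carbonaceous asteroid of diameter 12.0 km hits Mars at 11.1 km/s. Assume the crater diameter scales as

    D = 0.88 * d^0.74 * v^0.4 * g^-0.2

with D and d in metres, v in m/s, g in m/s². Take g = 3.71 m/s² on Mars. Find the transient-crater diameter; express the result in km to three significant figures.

D ≈ 29.3 km

In SI units: d = 12000 m, v = 11100 m/s.
d^0.74 = 12000^0.74 = 1044
v^0.4 = 11100^0.4 = 41.51
g^-0.2 = 3.71^-0.2 = 0.7694
D = 0.88 × 1044 × 41.51 × 0.7694 = 29342 m
   = 29.34 km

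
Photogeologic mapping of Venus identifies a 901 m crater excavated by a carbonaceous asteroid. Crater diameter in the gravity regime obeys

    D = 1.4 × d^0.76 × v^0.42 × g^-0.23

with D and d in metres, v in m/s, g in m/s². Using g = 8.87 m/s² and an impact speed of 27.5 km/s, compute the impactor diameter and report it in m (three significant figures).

d ≈ 33.8 m

Rearranging for d: d = [D / (1.4 · 27500^0.42 · 8.87^-0.23)]^(1/0.76).
27500^0.42 = 73.20
8.87^-0.23 = 0.6053
Denominator = 1.4 × 73.20 × 0.6053 = 62.03
D / 62.03 = 901 / 62.03 = 14.53
d = 14.53^(1/0.76) = 14.53^1.3158 = 33.83 m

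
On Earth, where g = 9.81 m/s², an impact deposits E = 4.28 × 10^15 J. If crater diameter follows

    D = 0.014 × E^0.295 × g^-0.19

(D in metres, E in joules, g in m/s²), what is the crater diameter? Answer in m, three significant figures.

D ≈ 371 m

E^0.295 = (4.28 × 10^15)^0.295 = 4.086 × 10^4
g^-0.19 = 9.81^-0.19 = 0.6480
D = 0.014 × 4.086 × 10^4 × 0.6480 = 370.7 m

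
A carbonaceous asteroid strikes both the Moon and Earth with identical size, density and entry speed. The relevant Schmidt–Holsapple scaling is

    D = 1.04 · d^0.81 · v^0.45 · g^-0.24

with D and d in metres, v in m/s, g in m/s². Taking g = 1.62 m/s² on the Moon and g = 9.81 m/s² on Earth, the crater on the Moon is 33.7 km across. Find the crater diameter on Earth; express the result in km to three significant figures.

All impactor-dependent factors cancel in the ratio, leaving D_Earth/D_Moon = (g_Earth/g_Moon)^-0.24.
(9.81/1.62)^-0.24 = 6.056^-0.24 = 0.6490
D_Earth = 0.6490 × 33.7 km = 21.9 km

D ≈ 21.9 km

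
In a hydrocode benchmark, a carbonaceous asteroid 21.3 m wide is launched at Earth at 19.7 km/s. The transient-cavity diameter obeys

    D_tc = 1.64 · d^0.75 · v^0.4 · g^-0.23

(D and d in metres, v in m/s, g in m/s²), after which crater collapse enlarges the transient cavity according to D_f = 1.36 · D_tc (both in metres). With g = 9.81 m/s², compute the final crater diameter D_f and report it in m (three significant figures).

v = 19700 m/s.
d^0.75 = 21.3^0.75 = 9.915
v^0.4 = 19700^0.4 = 52.21
g^-0.23 = 9.81^-0.23 = 0.5914
D_tc = 1.64 × 9.915 × 52.21 × 0.5914 = 502.1 m
D_f = 1.36 × 502.1 = 682.9 m

D_f ≈ 683 m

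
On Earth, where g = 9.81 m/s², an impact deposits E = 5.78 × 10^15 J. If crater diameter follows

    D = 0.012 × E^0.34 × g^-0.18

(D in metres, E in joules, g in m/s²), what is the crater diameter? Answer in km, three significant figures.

E^0.34 = (5.78 × 10^15)^0.34 = 2.286 × 10^5
g^-0.18 = 9.81^-0.18 = 0.6630
D = 0.012 × 2.286 × 10^5 × 0.6630 = 1819 m
   = 1.819 km

D ≈ 1.82 km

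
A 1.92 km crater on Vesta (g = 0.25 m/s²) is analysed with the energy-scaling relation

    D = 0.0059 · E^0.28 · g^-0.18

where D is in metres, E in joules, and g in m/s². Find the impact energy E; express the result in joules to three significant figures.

Rearranging: E = [D / (0.0059 · g^-0.18)]^(1/0.28).
D = 1920 m.
g^-0.18 = 0.25^-0.18 = 1.283
D / (0.0059 × 1.283) = 1920 / (7.570 × 10^-3) = 2.536 × 10^5
E = (2.536 × 10^5)^3.5714 = 1.997 × 10^19 J

E ≈ 2.00 × 10^19 J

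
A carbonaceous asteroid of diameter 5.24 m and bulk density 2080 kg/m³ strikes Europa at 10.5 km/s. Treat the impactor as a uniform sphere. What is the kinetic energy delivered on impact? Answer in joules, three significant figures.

v = 10500 m/s.
Mass m = (π/6) ρ d³ = (π/6) × 2080 × (5.24)³ = 1.567 × 10^5 kg
E = ½ m v² = 0.5 × 1.567 × 10^5 × (10500)² = 8.638 × 10^12 J

E ≈ 8.64 × 10^12 J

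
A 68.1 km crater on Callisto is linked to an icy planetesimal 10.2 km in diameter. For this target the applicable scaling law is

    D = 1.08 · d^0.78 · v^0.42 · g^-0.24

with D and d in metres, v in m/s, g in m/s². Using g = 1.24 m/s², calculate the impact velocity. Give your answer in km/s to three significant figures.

Rearranging for v: v = [D / (1.08 · 10200^0.78 · 1.24^-0.24)]^(1/0.42).
D = 68100 m.
10200^0.78 = 1339
1.24^-0.24 = 0.9497
Denominator = 1.08 × 1339 × 0.9497 = 1373
D / 1373 = 68100 / 1373 = 49.60
v = 49.60^(1/0.42) = 49.60^2.381 = 10888 m/s

v ≈ 10.9 km/s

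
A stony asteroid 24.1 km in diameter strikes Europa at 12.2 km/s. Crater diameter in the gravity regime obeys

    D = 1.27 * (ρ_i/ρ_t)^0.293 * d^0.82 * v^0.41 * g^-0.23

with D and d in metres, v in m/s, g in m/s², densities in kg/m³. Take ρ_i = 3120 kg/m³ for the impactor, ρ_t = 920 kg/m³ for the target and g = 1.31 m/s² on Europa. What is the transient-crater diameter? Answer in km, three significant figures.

In SI units: d = 24100 m, v = 12200 m/s.
(ρ_i/ρ_t)^0.293 = (3120/920)^0.293 = 1.430
d^0.82 = 24100^0.82 = 3920
v^0.41 = 12200^0.41 = 47.36
g^-0.23 = 1.31^-0.23 = 0.9398
D = 1.27 × 1.430 × 3920 × 47.36 × 0.9398 = 3.169 × 10^5 m
   = 316.9 km

D ≈ 317 km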